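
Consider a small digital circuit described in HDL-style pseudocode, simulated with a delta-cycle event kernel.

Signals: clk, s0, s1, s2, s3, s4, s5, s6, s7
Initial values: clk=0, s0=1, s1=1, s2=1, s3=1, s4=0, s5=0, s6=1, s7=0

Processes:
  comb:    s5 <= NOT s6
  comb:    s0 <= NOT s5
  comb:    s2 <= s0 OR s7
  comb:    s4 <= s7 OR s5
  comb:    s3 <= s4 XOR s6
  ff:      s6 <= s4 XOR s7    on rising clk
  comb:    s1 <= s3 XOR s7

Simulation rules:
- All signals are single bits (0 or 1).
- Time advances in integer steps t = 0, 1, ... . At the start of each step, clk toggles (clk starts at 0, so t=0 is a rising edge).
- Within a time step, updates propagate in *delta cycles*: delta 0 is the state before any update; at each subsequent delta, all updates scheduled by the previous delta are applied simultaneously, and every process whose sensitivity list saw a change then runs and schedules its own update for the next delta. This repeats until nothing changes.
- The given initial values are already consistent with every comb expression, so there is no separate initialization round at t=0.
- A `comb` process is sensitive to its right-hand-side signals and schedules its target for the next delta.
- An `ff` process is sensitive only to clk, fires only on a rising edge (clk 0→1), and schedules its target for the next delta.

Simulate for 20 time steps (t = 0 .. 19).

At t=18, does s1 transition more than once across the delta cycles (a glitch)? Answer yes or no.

yes

[bits: s1,clk,s6,s2,s5,s0,s7,s3,s4]
t=0: Δ0=101101010 Δ1=111101010 Δ2=110101010 Δ3=110111000 Δ4=010110001 Δ5=010010011 Δ6=110010011 | 6Δ
t=1: Δ0=110010011 Δ1=100010011 | 1Δ
t=2: Δ0=100010011 Δ1=110010011 Δ2=111010011 Δ3=111000001 Δ4=011001000 Δ5=011101010 Δ6=111101010 | 6Δ
t=3: Δ0=111101010 Δ1=101101010 | 1Δ
t=4: Δ0=101101010 Δ1=111101010 Δ2=110101010 Δ3=110111000 Δ4=010110001 Δ5=010010011 Δ6=110010011 | 6Δ
t=5: Δ0=110010011 Δ1=100010011 | 1Δ
t=6: Δ0=100010011 Δ1=110010011 Δ2=111010011 Δ3=111000001 Δ4=011001000 Δ5=011101010 Δ6=111101010 | 6Δ
t=7: Δ0=111101010 Δ1=101101010 | 1Δ
t=8: Δ0=101101010 Δ1=111101010 Δ2=110101010 Δ3=110111000 Δ4=010110001 Δ5=010010011 Δ6=110010011 | 6Δ
t=9: Δ0=110010011 Δ1=100010011 | 1Δ
t=10: Δ0=100010011 Δ1=110010011 Δ2=111010011 Δ3=111000001 Δ4=011001000 Δ5=011101010 Δ6=111101010 | 6Δ
t=11: Δ0=111101010 Δ1=101101010 | 1Δ
t=12: Δ0=101101010 Δ1=111101010 Δ2=110101010 Δ3=110111000 Δ4=010110001 Δ5=010010011 Δ6=110010011 | 6Δ
t=13: Δ0=110010011 Δ1=100010011 | 1Δ
t=14: Δ0=100010011 Δ1=110010011 Δ2=111010011 Δ3=111000001 Δ4=011001000 Δ5=011101010 Δ6=111101010 | 6Δ
t=15: Δ0=111101010 Δ1=101101010 | 1Δ
t=16: Δ0=101101010 Δ1=111101010 Δ2=110101010 Δ3=110111000 Δ4=010110001 Δ5=010010011 Δ6=110010011 | 6Δ
t=17: Δ0=110010011 Δ1=100010011 | 1Δ
t=18: Δ0=100010011 Δ1=110010011 Δ2=111010011 Δ3=111000001 Δ4=011001000 Δ5=011101010 Δ6=111101010 | 6Δ
t=19: Δ0=111101010 Δ1=101101010 | 1Δ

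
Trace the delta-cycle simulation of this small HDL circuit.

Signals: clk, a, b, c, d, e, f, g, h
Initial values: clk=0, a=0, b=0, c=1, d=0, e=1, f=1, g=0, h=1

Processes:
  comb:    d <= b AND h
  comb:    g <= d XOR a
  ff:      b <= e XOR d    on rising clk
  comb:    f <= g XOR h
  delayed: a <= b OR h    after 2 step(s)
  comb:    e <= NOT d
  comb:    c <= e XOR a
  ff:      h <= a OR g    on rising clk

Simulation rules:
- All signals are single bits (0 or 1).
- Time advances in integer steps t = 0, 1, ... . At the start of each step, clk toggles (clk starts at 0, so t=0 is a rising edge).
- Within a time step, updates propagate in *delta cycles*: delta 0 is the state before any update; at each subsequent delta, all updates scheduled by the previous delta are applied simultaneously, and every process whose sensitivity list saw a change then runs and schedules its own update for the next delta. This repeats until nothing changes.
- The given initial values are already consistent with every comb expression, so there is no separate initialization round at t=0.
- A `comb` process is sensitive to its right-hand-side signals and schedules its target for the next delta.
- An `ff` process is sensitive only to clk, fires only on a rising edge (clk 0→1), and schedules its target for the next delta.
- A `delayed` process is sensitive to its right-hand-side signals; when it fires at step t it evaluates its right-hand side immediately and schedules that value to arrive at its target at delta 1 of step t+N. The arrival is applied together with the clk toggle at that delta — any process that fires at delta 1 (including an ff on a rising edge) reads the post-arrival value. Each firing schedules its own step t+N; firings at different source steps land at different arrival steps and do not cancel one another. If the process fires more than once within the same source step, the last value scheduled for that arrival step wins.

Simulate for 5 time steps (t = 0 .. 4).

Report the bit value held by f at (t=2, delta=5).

t=0 Δ0: h=1 f=1 a=0 clk=0 e=1 c=1 g=0 d=0 b=0
  Δ1: clk:0→1
  Δ2: h:1→0, b:0→1
  Δ3: f:1→0
  (3Δ to stable)
t=1 Δ0: h=0 f=0 a=0 clk=1 e=1 c=1 g=0 d=0 b=1
  Δ1: clk:1→0
  (1Δ to stable)
t=2 Δ0: h=0 f=0 a=0 clk=0 e=1 c=1 g=0 d=0 b=1
  Δ1: a:0→1, clk:0→1
  Δ2: h:0→1, c:1→0, g:0→1
  Δ3: d:0→1
  Δ4: e:1→0, g:1→0
  Δ5: f:0→1, c:0→1
  (5Δ to stable)
t=3 Δ0: h=1 f=1 a=1 clk=1 e=0 c=1 g=0 d=1 b=1
  Δ1: clk:1→0
  (1Δ to stable)
t=4 Δ0: h=1 f=1 a=1 clk=0 e=0 c=1 g=0 d=1 b=1
  Δ1: clk:0→1
  (1Δ to stable)

1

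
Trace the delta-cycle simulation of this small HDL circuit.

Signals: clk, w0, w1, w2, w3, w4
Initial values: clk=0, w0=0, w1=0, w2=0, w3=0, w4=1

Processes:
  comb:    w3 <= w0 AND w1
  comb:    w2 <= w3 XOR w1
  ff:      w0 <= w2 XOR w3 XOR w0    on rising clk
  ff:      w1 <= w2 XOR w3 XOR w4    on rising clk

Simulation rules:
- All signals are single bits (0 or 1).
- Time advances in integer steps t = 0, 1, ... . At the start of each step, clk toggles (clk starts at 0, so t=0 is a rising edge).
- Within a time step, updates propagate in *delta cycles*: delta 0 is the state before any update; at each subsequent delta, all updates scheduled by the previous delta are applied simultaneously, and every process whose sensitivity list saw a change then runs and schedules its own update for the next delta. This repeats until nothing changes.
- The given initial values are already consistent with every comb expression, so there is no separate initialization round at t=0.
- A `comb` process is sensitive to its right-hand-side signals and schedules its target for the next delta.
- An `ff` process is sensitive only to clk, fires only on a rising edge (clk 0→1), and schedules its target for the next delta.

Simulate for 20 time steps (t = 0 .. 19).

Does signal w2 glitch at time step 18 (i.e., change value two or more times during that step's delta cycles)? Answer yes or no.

t0.Δ0 w1=0 w0=0 w4=1 clk=0 w3=0 w2=0
t0.Δ1 w1=0 w0=0 w4=1 clk=1 w3=0 w2=0
t0.Δ2 w1=1 w0=0 w4=1 clk=1 w3=0 w2=0
t0.Δ3 w1=1 w0=0 w4=1 clk=1 w3=0 w2=1
t1.Δ0 w1=1 w0=0 w4=1 clk=1 w3=0 w2=1
t1.Δ1 w1=1 w0=0 w4=1 clk=0 w3=0 w2=1
t2.Δ0 w1=1 w0=0 w4=1 clk=0 w3=0 w2=1
t2.Δ1 w1=1 w0=0 w4=1 clk=1 w3=0 w2=1
t2.Δ2 w1=0 w0=1 w4=1 clk=1 w3=0 w2=1
t2.Δ3 w1=0 w0=1 w4=1 clk=1 w3=0 w2=0
t3.Δ0 w1=0 w0=1 w4=1 clk=1 w3=0 w2=0
t3.Δ1 w1=0 w0=1 w4=1 clk=0 w3=0 w2=0
t4.Δ0 w1=0 w0=1 w4=1 clk=0 w3=0 w2=0
t4.Δ1 w1=0 w0=1 w4=1 clk=1 w3=0 w2=0
t4.Δ2 w1=1 w0=1 w4=1 clk=1 w3=0 w2=0
t4.Δ3 w1=1 w0=1 w4=1 clk=1 w3=1 w2=1
t4.Δ4 w1=1 w0=1 w4=1 clk=1 w3=1 w2=0
t5.Δ0 w1=1 w0=1 w4=1 clk=1 w3=1 w2=0
t5.Δ1 w1=1 w0=1 w4=1 clk=0 w3=1 w2=0
t6.Δ0 w1=1 w0=1 w4=1 clk=0 w3=1 w2=0
t6.Δ1 w1=1 w0=1 w4=1 clk=1 w3=1 w2=0
t6.Δ2 w1=0 w0=0 w4=1 clk=1 w3=1 w2=0
t6.Δ3 w1=0 w0=0 w4=1 clk=1 w3=0 w2=1
t6.Δ4 w1=0 w0=0 w4=1 clk=1 w3=0 w2=0
t7.Δ0 w1=0 w0=0 w4=1 clk=1 w3=0 w2=0
t7.Δ1 w1=0 w0=0 w4=1 clk=0 w3=0 w2=0
t8.Δ0 w1=0 w0=0 w4=1 clk=0 w3=0 w2=0
t8.Δ1 w1=0 w0=0 w4=1 clk=1 w3=0 w2=0
t8.Δ2 w1=1 w0=0 w4=1 clk=1 w3=0 w2=0
t8.Δ3 w1=1 w0=0 w4=1 clk=1 w3=0 w2=1
t9.Δ0 w1=1 w0=0 w4=1 clk=1 w3=0 w2=1
t9.Δ1 w1=1 w0=0 w4=1 clk=0 w3=0 w2=1
t10.Δ0 w1=1 w0=0 w4=1 clk=0 w3=0 w2=1
t10.Δ1 w1=1 w0=0 w4=1 clk=1 w3=0 w2=1
t10.Δ2 w1=0 w0=1 w4=1 clk=1 w3=0 w2=1
t10.Δ3 w1=0 w0=1 w4=1 clk=1 w3=0 w2=0
t11.Δ0 w1=0 w0=1 w4=1 clk=1 w3=0 w2=0
t11.Δ1 w1=0 w0=1 w4=1 clk=0 w3=0 w2=0
t12.Δ0 w1=0 w0=1 w4=1 clk=0 w3=0 w2=0
t12.Δ1 w1=0 w0=1 w4=1 clk=1 w3=0 w2=0
t12.Δ2 w1=1 w0=1 w4=1 clk=1 w3=0 w2=0
t12.Δ3 w1=1 w0=1 w4=1 clk=1 w3=1 w2=1
t12.Δ4 w1=1 w0=1 w4=1 clk=1 w3=1 w2=0
t13.Δ0 w1=1 w0=1 w4=1 clk=1 w3=1 w2=0
t13.Δ1 w1=1 w0=1 w4=1 clk=0 w3=1 w2=0
t14.Δ0 w1=1 w0=1 w4=1 clk=0 w3=1 w2=0
t14.Δ1 w1=1 w0=1 w4=1 clk=1 w3=1 w2=0
t14.Δ2 w1=0 w0=0 w4=1 clk=1 w3=1 w2=0
t14.Δ3 w1=0 w0=0 w4=1 clk=1 w3=0 w2=1
t14.Δ4 w1=0 w0=0 w4=1 clk=1 w3=0 w2=0
t15.Δ0 w1=0 w0=0 w4=1 clk=1 w3=0 w2=0
t15.Δ1 w1=0 w0=0 w4=1 clk=0 w3=0 w2=0
t16.Δ0 w1=0 w0=0 w4=1 clk=0 w3=0 w2=0
t16.Δ1 w1=0 w0=0 w4=1 clk=1 w3=0 w2=0
t16.Δ2 w1=1 w0=0 w4=1 clk=1 w3=0 w2=0
t16.Δ3 w1=1 w0=0 w4=1 clk=1 w3=0 w2=1
t17.Δ0 w1=1 w0=0 w4=1 clk=1 w3=0 w2=1
t17.Δ1 w1=1 w0=0 w4=1 clk=0 w3=0 w2=1
t18.Δ0 w1=1 w0=0 w4=1 clk=0 w3=0 w2=1
t18.Δ1 w1=1 w0=0 w4=1 clk=1 w3=0 w2=1
t18.Δ2 w1=0 w0=1 w4=1 clk=1 w3=0 w2=1
t18.Δ3 w1=0 w0=1 w4=1 clk=1 w3=0 w2=0
t19.Δ0 w1=0 w0=1 w4=1 clk=1 w3=0 w2=0
t19.Δ1 w1=0 w0=1 w4=1 clk=0 w3=0 w2=0

no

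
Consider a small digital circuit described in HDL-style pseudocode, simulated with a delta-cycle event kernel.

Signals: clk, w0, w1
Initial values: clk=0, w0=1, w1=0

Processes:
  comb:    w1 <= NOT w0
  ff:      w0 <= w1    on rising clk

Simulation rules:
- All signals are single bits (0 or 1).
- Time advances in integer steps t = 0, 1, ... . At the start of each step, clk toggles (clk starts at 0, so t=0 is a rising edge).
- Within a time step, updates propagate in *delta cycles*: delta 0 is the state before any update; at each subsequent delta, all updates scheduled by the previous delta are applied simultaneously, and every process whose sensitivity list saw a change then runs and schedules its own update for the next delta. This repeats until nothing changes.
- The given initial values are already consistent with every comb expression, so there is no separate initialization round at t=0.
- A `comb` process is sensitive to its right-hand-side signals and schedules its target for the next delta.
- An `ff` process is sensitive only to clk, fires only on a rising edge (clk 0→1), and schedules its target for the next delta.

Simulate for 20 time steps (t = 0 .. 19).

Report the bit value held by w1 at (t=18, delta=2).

1

t=0 Δ0: w0=1 w1=0 clk=0
  Δ1: clk:0→1
  Δ2: w0:1→0
  Δ3: w1:0→1
  (3Δ to stable)
t=1 Δ0: w0=0 w1=1 clk=1
  Δ1: clk:1→0
  (1Δ to stable)
t=2 Δ0: w0=0 w1=1 clk=0
  Δ1: clk:0→1
  Δ2: w0:0→1
  Δ3: w1:1→0
  (3Δ to stable)
t=3 Δ0: w0=1 w1=0 clk=1
  Δ1: clk:1→0
  (1Δ to stable)
t=4 Δ0: w0=1 w1=0 clk=0
  Δ1: clk:0→1
  Δ2: w0:1→0
  Δ3: w1:0→1
  (3Δ to stable)
t=5 Δ0: w0=0 w1=1 clk=1
  Δ1: clk:1→0
  (1Δ to stable)
t=6 Δ0: w0=0 w1=1 clk=0
  Δ1: clk:0→1
  Δ2: w0:0→1
  Δ3: w1:1→0
  (3Δ to stable)
t=7 Δ0: w0=1 w1=0 clk=1
  Δ1: clk:1→0
  (1Δ to stable)
t=8 Δ0: w0=1 w1=0 clk=0
  Δ1: clk:0→1
  Δ2: w0:1→0
  Δ3: w1:0→1
  (3Δ to stable)
t=9 Δ0: w0=0 w1=1 clk=1
  Δ1: clk:1→0
  (1Δ to stable)
t=10 Δ0: w0=0 w1=1 clk=0
  Δ1: clk:0→1
  Δ2: w0:0→1
  Δ3: w1:1→0
  (3Δ to stable)
t=11 Δ0: w0=1 w1=0 clk=1
  Δ1: clk:1→0
  (1Δ to stable)
t=12 Δ0: w0=1 w1=0 clk=0
  Δ1: clk:0→1
  Δ2: w0:1→0
  Δ3: w1:0→1
  (3Δ to stable)
t=13 Δ0: w0=0 w1=1 clk=1
  Δ1: clk:1→0
  (1Δ to stable)
t=14 Δ0: w0=0 w1=1 clk=0
  Δ1: clk:0→1
  Δ2: w0:0→1
  Δ3: w1:1→0
  (3Δ to stable)
t=15 Δ0: w0=1 w1=0 clk=1
  Δ1: clk:1→0
  (1Δ to stable)
t=16 Δ0: w0=1 w1=0 clk=0
  Δ1: clk:0→1
  Δ2: w0:1→0
  Δ3: w1:0→1
  (3Δ to stable)
t=17 Δ0: w0=0 w1=1 clk=1
  Δ1: clk:1→0
  (1Δ to stable)
t=18 Δ0: w0=0 w1=1 clk=0
  Δ1: clk:0→1
  Δ2: w0:0→1
  Δ3: w1:1→0
  (3Δ to stable)
t=19 Δ0: w0=1 w1=0 clk=1
  Δ1: clk:1→0
  (1Δ to stable)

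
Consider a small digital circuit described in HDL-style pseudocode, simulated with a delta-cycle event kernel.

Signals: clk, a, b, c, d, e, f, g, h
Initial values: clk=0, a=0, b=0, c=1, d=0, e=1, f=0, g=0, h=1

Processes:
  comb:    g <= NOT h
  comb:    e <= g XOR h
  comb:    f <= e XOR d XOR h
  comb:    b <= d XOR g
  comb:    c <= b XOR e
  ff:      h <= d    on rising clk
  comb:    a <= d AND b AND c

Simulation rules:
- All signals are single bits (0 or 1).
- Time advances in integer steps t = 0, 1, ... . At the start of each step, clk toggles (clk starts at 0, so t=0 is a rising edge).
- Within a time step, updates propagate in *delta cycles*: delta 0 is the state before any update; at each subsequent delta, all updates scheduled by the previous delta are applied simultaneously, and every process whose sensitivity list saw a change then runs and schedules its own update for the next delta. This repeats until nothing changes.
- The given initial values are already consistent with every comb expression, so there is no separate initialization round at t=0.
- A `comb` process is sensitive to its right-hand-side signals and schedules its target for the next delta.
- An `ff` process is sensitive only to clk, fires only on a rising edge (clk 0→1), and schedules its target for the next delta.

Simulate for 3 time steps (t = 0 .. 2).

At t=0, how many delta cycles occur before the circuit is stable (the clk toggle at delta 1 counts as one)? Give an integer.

5

[bits: e,h,b,clk,c,f,a,g,d]
t=0: Δ0=110010000 Δ1=110110000 Δ2=100110000 Δ3=000111010 Δ4=101100010 Δ5=101101010 | 5Δ
t=1: Δ0=101101010 Δ1=101001010 | 1Δ
t=2: Δ0=101001010 Δ1=101101010 | 1Δ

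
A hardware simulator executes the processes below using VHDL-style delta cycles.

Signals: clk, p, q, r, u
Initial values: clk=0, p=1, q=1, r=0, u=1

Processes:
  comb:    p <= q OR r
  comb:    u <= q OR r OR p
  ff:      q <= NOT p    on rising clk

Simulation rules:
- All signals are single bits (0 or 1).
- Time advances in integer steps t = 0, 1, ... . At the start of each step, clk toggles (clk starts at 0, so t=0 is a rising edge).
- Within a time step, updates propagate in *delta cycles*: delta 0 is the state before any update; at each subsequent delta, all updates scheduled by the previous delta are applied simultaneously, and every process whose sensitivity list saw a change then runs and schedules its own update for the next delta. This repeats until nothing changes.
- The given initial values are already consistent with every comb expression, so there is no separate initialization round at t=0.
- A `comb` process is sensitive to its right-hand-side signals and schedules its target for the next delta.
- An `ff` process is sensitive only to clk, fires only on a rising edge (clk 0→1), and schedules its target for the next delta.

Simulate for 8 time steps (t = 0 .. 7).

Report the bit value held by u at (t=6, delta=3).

t=0 Δ0: r=0 p=1 u=1 clk=0 q=1
  Δ1: clk:0→1
  Δ2: q:1→0
  Δ3: p:1→0
  Δ4: u:1→0
  (4Δ to stable)
t=1 Δ0: r=0 p=0 u=0 clk=1 q=0
  Δ1: clk:1→0
  (1Δ to stable)
t=2 Δ0: r=0 p=0 u=0 clk=0 q=0
  Δ1: clk:0→1
  Δ2: q:0→1
  Δ3: p:0→1, u:0→1
  (3Δ to stable)
t=3 Δ0: r=0 p=1 u=1 clk=1 q=1
  Δ1: clk:1→0
  (1Δ to stable)
t=4 Δ0: r=0 p=1 u=1 clk=0 q=1
  Δ1: clk:0→1
  Δ2: q:1→0
  Δ3: p:1→0
  Δ4: u:1→0
  (4Δ to stable)
t=5 Δ0: r=0 p=0 u=0 clk=1 q=0
  Δ1: clk:1→0
  (1Δ to stable)
t=6 Δ0: r=0 p=0 u=0 clk=0 q=0
  Δ1: clk:0→1
  Δ2: q:0→1
  Δ3: p:0→1, u:0→1
  (3Δ to stable)
t=7 Δ0: r=0 p=1 u=1 clk=1 q=1
  Δ1: clk:1→0
  (1Δ to stable)

1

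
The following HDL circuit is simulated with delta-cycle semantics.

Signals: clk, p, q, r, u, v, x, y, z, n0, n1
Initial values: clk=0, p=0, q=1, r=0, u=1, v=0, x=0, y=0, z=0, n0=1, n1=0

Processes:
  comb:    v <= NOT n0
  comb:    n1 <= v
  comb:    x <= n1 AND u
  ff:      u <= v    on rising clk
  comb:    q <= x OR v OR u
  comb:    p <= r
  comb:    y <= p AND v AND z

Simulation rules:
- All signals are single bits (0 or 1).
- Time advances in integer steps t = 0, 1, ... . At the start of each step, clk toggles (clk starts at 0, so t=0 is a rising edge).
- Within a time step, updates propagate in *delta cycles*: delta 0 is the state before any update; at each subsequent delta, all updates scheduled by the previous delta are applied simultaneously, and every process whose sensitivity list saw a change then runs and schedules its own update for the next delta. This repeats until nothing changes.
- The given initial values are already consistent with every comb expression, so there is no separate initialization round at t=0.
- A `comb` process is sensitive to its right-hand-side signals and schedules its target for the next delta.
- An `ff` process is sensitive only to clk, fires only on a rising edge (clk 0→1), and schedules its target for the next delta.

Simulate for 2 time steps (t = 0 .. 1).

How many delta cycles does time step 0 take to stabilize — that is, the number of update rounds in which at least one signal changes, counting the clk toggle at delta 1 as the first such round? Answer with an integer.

3

t=0 Δ0: clk=0 n0=1 r=0 n1=0 q=1 p=0 u=1 y=0 z=0 x=0 v=0
  Δ1: clk:0→1
  Δ2: u:1→0
  Δ3: q:1→0
  (3Δ to stable)
t=1 Δ0: clk=1 n0=1 r=0 n1=0 q=0 p=0 u=0 y=0 z=0 x=0 v=0
  Δ1: clk:1→0
  (1Δ to stable)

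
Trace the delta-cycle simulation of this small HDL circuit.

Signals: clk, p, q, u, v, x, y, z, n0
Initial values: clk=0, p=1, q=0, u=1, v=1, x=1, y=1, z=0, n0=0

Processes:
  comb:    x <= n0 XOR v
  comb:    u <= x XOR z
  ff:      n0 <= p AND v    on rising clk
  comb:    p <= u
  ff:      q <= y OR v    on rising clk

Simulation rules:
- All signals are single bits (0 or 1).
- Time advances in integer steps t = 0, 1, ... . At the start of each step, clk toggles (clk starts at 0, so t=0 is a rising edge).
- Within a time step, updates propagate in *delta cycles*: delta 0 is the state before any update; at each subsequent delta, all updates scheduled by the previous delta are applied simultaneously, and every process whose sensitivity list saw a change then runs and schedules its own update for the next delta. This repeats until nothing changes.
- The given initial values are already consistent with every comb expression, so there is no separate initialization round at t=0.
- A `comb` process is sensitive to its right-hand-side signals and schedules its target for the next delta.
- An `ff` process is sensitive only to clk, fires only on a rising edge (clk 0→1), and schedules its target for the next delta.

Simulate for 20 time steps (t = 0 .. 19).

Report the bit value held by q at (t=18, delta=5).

t=0 Δ0: x=1 q=0 y=1 n0=0 v=1 u=1 z=0 clk=0 p=1
  Δ1: clk:0→1
  Δ2: q:0→1, n0:0→1
  Δ3: x:1→0
  Δ4: u:1→0
  Δ5: p:1→0
  (5Δ to stable)
t=1 Δ0: x=0 q=1 y=1 n0=1 v=1 u=0 z=0 clk=1 p=0
  Δ1: clk:1→0
  (1Δ to stable)
t=2 Δ0: x=0 q=1 y=1 n0=1 v=1 u=0 z=0 clk=0 p=0
  Δ1: clk:0→1
  Δ2: n0:1→0
  Δ3: x:0→1
  Δ4: u:0→1
  Δ5: p:0→1
  (5Δ to stable)
t=3 Δ0: x=1 q=1 y=1 n0=0 v=1 u=1 z=0 clk=1 p=1
  Δ1: clk:1→0
  (1Δ to stable)
t=4 Δ0: x=1 q=1 y=1 n0=0 v=1 u=1 z=0 clk=0 p=1
  Δ1: clk:0→1
  Δ2: n0:0→1
  Δ3: x:1→0
  Δ4: u:1→0
  Δ5: p:1→0
  (5Δ to stable)
t=5 Δ0: x=0 q=1 y=1 n0=1 v=1 u=0 z=0 clk=1 p=0
  Δ1: clk:1→0
  (1Δ to stable)
t=6 Δ0: x=0 q=1 y=1 n0=1 v=1 u=0 z=0 clk=0 p=0
  Δ1: clk:0→1
  Δ2: n0:1→0
  Δ3: x:0→1
  Δ4: u:0→1
  Δ5: p:0→1
  (5Δ to stable)
t=7 Δ0: x=1 q=1 y=1 n0=0 v=1 u=1 z=0 clk=1 p=1
  Δ1: clk:1→0
  (1Δ to stable)
t=8 Δ0: x=1 q=1 y=1 n0=0 v=1 u=1 z=0 clk=0 p=1
  Δ1: clk:0→1
  Δ2: n0:0→1
  Δ3: x:1→0
  Δ4: u:1→0
  Δ5: p:1→0
  (5Δ to stable)
t=9 Δ0: x=0 q=1 y=1 n0=1 v=1 u=0 z=0 clk=1 p=0
  Δ1: clk:1→0
  (1Δ to stable)
t=10 Δ0: x=0 q=1 y=1 n0=1 v=1 u=0 z=0 clk=0 p=0
  Δ1: clk:0→1
  Δ2: n0:1→0
  Δ3: x:0→1
  Δ4: u:0→1
  Δ5: p:0→1
  (5Δ to stable)
t=11 Δ0: x=1 q=1 y=1 n0=0 v=1 u=1 z=0 clk=1 p=1
  Δ1: clk:1→0
  (1Δ to stable)
t=12 Δ0: x=1 q=1 y=1 n0=0 v=1 u=1 z=0 clk=0 p=1
  Δ1: clk:0→1
  Δ2: n0:0→1
  Δ3: x:1→0
  Δ4: u:1→0
  Δ5: p:1→0
  (5Δ to stable)
t=13 Δ0: x=0 q=1 y=1 n0=1 v=1 u=0 z=0 clk=1 p=0
  Δ1: clk:1→0
  (1Δ to stable)
t=14 Δ0: x=0 q=1 y=1 n0=1 v=1 u=0 z=0 clk=0 p=0
  Δ1: clk:0→1
  Δ2: n0:1→0
  Δ3: x:0→1
  Δ4: u:0→1
  Δ5: p:0→1
  (5Δ to stable)
t=15 Δ0: x=1 q=1 y=1 n0=0 v=1 u=1 z=0 clk=1 p=1
  Δ1: clk:1→0
  (1Δ to stable)
t=16 Δ0: x=1 q=1 y=1 n0=0 v=1 u=1 z=0 clk=0 p=1
  Δ1: clk:0→1
  Δ2: n0:0→1
  Δ3: x:1→0
  Δ4: u:1→0
  Δ5: p:1→0
  (5Δ to stable)
t=17 Δ0: x=0 q=1 y=1 n0=1 v=1 u=0 z=0 clk=1 p=0
  Δ1: clk:1→0
  (1Δ to stable)
t=18 Δ0: x=0 q=1 y=1 n0=1 v=1 u=0 z=0 clk=0 p=0
  Δ1: clk:0→1
  Δ2: n0:1→0
  Δ3: x:0→1
  Δ4: u:0→1
  Δ5: p:0→1
  (5Δ to stable)
t=19 Δ0: x=1 q=1 y=1 n0=0 v=1 u=1 z=0 clk=1 p=1
  Δ1: clk:1→0
  (1Δ to stable)

1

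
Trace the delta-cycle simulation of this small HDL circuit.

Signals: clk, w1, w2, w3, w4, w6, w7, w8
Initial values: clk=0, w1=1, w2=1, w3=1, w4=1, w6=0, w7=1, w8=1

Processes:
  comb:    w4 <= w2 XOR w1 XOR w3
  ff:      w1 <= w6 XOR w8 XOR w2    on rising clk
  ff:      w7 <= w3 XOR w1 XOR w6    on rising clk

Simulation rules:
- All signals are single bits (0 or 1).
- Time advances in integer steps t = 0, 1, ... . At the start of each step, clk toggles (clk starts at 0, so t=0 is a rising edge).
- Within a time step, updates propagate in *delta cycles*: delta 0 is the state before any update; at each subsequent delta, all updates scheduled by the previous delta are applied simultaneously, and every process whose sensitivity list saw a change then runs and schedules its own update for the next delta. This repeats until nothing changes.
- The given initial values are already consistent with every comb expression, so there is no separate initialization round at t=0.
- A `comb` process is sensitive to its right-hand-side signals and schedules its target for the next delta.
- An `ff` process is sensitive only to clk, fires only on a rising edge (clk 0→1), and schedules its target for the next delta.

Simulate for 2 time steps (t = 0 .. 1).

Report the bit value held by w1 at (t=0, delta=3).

[bits: w3,w4,w2,w1,w8,w7,w6,clk]
t=0: Δ0=11111100 Δ1=11111101 Δ2=11101001 Δ3=10101001 | 3Δ
t=1: Δ0=10101001 Δ1=10101000 | 1Δ

0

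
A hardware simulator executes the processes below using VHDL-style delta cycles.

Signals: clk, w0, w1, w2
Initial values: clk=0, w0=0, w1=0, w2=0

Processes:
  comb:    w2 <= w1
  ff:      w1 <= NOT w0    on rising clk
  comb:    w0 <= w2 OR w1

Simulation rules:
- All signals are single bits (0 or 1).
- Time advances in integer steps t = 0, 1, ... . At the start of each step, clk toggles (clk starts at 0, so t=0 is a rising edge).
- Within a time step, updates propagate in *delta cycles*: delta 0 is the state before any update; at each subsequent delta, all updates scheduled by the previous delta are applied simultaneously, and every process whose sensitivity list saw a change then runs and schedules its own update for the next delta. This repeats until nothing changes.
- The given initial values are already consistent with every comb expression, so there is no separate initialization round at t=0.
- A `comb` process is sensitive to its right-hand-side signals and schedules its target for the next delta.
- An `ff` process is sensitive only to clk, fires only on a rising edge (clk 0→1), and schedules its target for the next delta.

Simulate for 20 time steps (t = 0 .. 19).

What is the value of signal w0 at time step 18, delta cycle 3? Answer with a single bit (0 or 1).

t0.Δ0 w2=0 clk=0 w1=0 w0=0
t0.Δ1 w2=0 clk=1 w1=0 w0=0
t0.Δ2 w2=0 clk=1 w1=1 w0=0
t0.Δ3 w2=1 clk=1 w1=1 w0=1
t1.Δ0 w2=1 clk=1 w1=1 w0=1
t1.Δ1 w2=1 clk=0 w1=1 w0=1
t2.Δ0 w2=1 clk=0 w1=1 w0=1
t2.Δ1 w2=1 clk=1 w1=1 w0=1
t2.Δ2 w2=1 clk=1 w1=0 w0=1
t2.Δ3 w2=0 clk=1 w1=0 w0=1
t2.Δ4 w2=0 clk=1 w1=0 w0=0
t3.Δ0 w2=0 clk=1 w1=0 w0=0
t3.Δ1 w2=0 clk=0 w1=0 w0=0
t4.Δ0 w2=0 clk=0 w1=0 w0=0
t4.Δ1 w2=0 clk=1 w1=0 w0=0
t4.Δ2 w2=0 clk=1 w1=1 w0=0
t4.Δ3 w2=1 clk=1 w1=1 w0=1
t5.Δ0 w2=1 clk=1 w1=1 w0=1
t5.Δ1 w2=1 clk=0 w1=1 w0=1
t6.Δ0 w2=1 clk=0 w1=1 w0=1
t6.Δ1 w2=1 clk=1 w1=1 w0=1
t6.Δ2 w2=1 clk=1 w1=0 w0=1
t6.Δ3 w2=0 clk=1 w1=0 w0=1
t6.Δ4 w2=0 clk=1 w1=0 w0=0
t7.Δ0 w2=0 clk=1 w1=0 w0=0
t7.Δ1 w2=0 clk=0 w1=0 w0=0
t8.Δ0 w2=0 clk=0 w1=0 w0=0
t8.Δ1 w2=0 clk=1 w1=0 w0=0
t8.Δ2 w2=0 clk=1 w1=1 w0=0
t8.Δ3 w2=1 clk=1 w1=1 w0=1
t9.Δ0 w2=1 clk=1 w1=1 w0=1
t9.Δ1 w2=1 clk=0 w1=1 w0=1
t10.Δ0 w2=1 clk=0 w1=1 w0=1
t10.Δ1 w2=1 clk=1 w1=1 w0=1
t10.Δ2 w2=1 clk=1 w1=0 w0=1
t10.Δ3 w2=0 clk=1 w1=0 w0=1
t10.Δ4 w2=0 clk=1 w1=0 w0=0
t11.Δ0 w2=0 clk=1 w1=0 w0=0
t11.Δ1 w2=0 clk=0 w1=0 w0=0
t12.Δ0 w2=0 clk=0 w1=0 w0=0
t12.Δ1 w2=0 clk=1 w1=0 w0=0
t12.Δ2 w2=0 clk=1 w1=1 w0=0
t12.Δ3 w2=1 clk=1 w1=1 w0=1
t13.Δ0 w2=1 clk=1 w1=1 w0=1
t13.Δ1 w2=1 clk=0 w1=1 w0=1
t14.Δ0 w2=1 clk=0 w1=1 w0=1
t14.Δ1 w2=1 clk=1 w1=1 w0=1
t14.Δ2 w2=1 clk=1 w1=0 w0=1
t14.Δ3 w2=0 clk=1 w1=0 w0=1
t14.Δ4 w2=0 clk=1 w1=0 w0=0
t15.Δ0 w2=0 clk=1 w1=0 w0=0
t15.Δ1 w2=0 clk=0 w1=0 w0=0
t16.Δ0 w2=0 clk=0 w1=0 w0=0
t16.Δ1 w2=0 clk=1 w1=0 w0=0
t16.Δ2 w2=0 clk=1 w1=1 w0=0
t16.Δ3 w2=1 clk=1 w1=1 w0=1
t17.Δ0 w2=1 clk=1 w1=1 w0=1
t17.Δ1 w2=1 clk=0 w1=1 w0=1
t18.Δ0 w2=1 clk=0 w1=1 w0=1
t18.Δ1 w2=1 clk=1 w1=1 w0=1
t18.Δ2 w2=1 clk=1 w1=0 w0=1
t18.Δ3 w2=0 clk=1 w1=0 w0=1
t18.Δ4 w2=0 clk=1 w1=0 w0=0
t19.Δ0 w2=0 clk=1 w1=0 w0=0
t19.Δ1 w2=0 clk=0 w1=0 w0=0

1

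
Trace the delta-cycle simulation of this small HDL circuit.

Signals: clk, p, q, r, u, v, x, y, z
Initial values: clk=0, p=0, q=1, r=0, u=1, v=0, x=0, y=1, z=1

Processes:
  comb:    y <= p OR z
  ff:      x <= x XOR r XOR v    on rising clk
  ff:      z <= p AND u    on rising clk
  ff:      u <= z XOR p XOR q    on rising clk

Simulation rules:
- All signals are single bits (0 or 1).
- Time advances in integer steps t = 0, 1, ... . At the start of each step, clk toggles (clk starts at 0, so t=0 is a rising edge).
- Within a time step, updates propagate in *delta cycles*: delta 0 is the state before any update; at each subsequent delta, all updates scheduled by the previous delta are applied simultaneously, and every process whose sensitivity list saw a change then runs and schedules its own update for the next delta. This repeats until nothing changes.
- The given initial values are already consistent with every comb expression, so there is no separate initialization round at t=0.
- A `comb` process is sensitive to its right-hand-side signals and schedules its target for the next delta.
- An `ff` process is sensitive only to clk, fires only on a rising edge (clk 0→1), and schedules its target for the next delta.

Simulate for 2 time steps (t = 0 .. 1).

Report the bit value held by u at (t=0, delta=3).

0

t0.Δ0 x=0 v=0 r=0 z=1 q=1 u=1 clk=0 y=1 p=0
t0.Δ1 x=0 v=0 r=0 z=1 q=1 u=1 clk=1 y=1 p=0
t0.Δ2 x=0 v=0 r=0 z=0 q=1 u=0 clk=1 y=1 p=0
t0.Δ3 x=0 v=0 r=0 z=0 q=1 u=0 clk=1 y=0 p=0
t1.Δ0 x=0 v=0 r=0 z=0 q=1 u=0 clk=1 y=0 p=0
t1.Δ1 x=0 v=0 r=0 z=0 q=1 u=0 clk=0 y=0 p=0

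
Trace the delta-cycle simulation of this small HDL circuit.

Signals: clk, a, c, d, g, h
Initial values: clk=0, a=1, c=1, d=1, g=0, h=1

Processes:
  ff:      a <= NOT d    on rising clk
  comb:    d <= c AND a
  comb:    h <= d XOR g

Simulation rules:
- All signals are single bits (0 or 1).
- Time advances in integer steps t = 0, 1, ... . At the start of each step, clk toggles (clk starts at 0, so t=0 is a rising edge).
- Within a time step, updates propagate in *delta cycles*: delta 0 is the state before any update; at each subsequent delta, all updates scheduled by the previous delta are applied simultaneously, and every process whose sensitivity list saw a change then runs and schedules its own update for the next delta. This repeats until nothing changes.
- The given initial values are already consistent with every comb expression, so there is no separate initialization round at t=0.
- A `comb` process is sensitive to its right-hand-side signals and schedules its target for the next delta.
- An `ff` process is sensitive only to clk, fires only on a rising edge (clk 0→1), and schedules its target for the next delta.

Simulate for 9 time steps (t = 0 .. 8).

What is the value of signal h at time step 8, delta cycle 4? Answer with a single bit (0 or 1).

0

t0.Δ0 g=0 c=1 h=1 d=1 a=1 clk=0
t0.Δ1 g=0 c=1 h=1 d=1 a=1 clk=1
t0.Δ2 g=0 c=1 h=1 d=1 a=0 clk=1
t0.Δ3 g=0 c=1 h=1 d=0 a=0 clk=1
t0.Δ4 g=0 c=1 h=0 d=0 a=0 clk=1
t1.Δ0 g=0 c=1 h=0 d=0 a=0 clk=1
t1.Δ1 g=0 c=1 h=0 d=0 a=0 clk=0
t2.Δ0 g=0 c=1 h=0 d=0 a=0 clk=0
t2.Δ1 g=0 c=1 h=0 d=0 a=0 clk=1
t2.Δ2 g=0 c=1 h=0 d=0 a=1 clk=1
t2.Δ3 g=0 c=1 h=0 d=1 a=1 clk=1
t2.Δ4 g=0 c=1 h=1 d=1 a=1 clk=1
t3.Δ0 g=0 c=1 h=1 d=1 a=1 clk=1
t3.Δ1 g=0 c=1 h=1 d=1 a=1 clk=0
t4.Δ0 g=0 c=1 h=1 d=1 a=1 clk=0
t4.Δ1 g=0 c=1 h=1 d=1 a=1 clk=1
t4.Δ2 g=0 c=1 h=1 d=1 a=0 clk=1
t4.Δ3 g=0 c=1 h=1 d=0 a=0 clk=1
t4.Δ4 g=0 c=1 h=0 d=0 a=0 clk=1
t5.Δ0 g=0 c=1 h=0 d=0 a=0 clk=1
t5.Δ1 g=0 c=1 h=0 d=0 a=0 clk=0
t6.Δ0 g=0 c=1 h=0 d=0 a=0 clk=0
t6.Δ1 g=0 c=1 h=0 d=0 a=0 clk=1
t6.Δ2 g=0 c=1 h=0 d=0 a=1 clk=1
t6.Δ3 g=0 c=1 h=0 d=1 a=1 clk=1
t6.Δ4 g=0 c=1 h=1 d=1 a=1 clk=1
t7.Δ0 g=0 c=1 h=1 d=1 a=1 clk=1
t7.Δ1 g=0 c=1 h=1 d=1 a=1 clk=0
t8.Δ0 g=0 c=1 h=1 d=1 a=1 clk=0
t8.Δ1 g=0 c=1 h=1 d=1 a=1 clk=1
t8.Δ2 g=0 c=1 h=1 d=1 a=0 clk=1
t8.Δ3 g=0 c=1 h=1 d=0 a=0 clk=1
t8.Δ4 g=0 c=1 h=0 d=0 a=0 clk=1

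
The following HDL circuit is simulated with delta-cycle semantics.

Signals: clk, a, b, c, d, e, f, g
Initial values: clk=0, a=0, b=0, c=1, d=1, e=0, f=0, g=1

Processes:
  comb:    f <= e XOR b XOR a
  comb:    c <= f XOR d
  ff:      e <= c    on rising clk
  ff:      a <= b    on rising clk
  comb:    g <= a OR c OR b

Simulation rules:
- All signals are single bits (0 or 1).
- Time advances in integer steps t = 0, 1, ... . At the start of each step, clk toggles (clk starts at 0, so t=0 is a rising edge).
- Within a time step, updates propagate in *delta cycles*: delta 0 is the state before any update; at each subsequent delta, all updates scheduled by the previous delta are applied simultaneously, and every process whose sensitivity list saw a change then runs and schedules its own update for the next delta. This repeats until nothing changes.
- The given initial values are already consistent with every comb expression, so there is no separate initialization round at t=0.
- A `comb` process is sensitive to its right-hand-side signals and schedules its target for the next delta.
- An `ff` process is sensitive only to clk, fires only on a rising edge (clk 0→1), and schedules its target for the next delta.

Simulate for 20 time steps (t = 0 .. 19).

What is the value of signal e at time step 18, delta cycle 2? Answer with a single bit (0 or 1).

0

t0.Δ0 b=0 d=1 g=1 a=0 c=1 e=0 f=0 clk=0
t0.Δ1 b=0 d=1 g=1 a=0 c=1 e=0 f=0 clk=1
t0.Δ2 b=0 d=1 g=1 a=0 c=1 e=1 f=0 clk=1
t0.Δ3 b=0 d=1 g=1 a=0 c=1 e=1 f=1 clk=1
t0.Δ4 b=0 d=1 g=1 a=0 c=0 e=1 f=1 clk=1
t0.Δ5 b=0 d=1 g=0 a=0 c=0 e=1 f=1 clk=1
t1.Δ0 b=0 d=1 g=0 a=0 c=0 e=1 f=1 clk=1
t1.Δ1 b=0 d=1 g=0 a=0 c=0 e=1 f=1 clk=0
t2.Δ0 b=0 d=1 g=0 a=0 c=0 e=1 f=1 clk=0
t2.Δ1 b=0 d=1 g=0 a=0 c=0 e=1 f=1 clk=1
t2.Δ2 b=0 d=1 g=0 a=0 c=0 e=0 f=1 clk=1
t2.Δ3 b=0 d=1 g=0 a=0 c=0 e=0 f=0 clk=1
t2.Δ4 b=0 d=1 g=0 a=0 c=1 e=0 f=0 clk=1
t2.Δ5 b=0 d=1 g=1 a=0 c=1 e=0 f=0 clk=1
t3.Δ0 b=0 d=1 g=1 a=0 c=1 e=0 f=0 clk=1
t3.Δ1 b=0 d=1 g=1 a=0 c=1 e=0 f=0 clk=0
t4.Δ0 b=0 d=1 g=1 a=0 c=1 e=0 f=0 clk=0
t4.Δ1 b=0 d=1 g=1 a=0 c=1 e=0 f=0 clk=1
t4.Δ2 b=0 d=1 g=1 a=0 c=1 e=1 f=0 clk=1
t4.Δ3 b=0 d=1 g=1 a=0 c=1 e=1 f=1 clk=1
t4.Δ4 b=0 d=1 g=1 a=0 c=0 e=1 f=1 clk=1
t4.Δ5 b=0 d=1 g=0 a=0 c=0 e=1 f=1 clk=1
t5.Δ0 b=0 d=1 g=0 a=0 c=0 e=1 f=1 clk=1
t5.Δ1 b=0 d=1 g=0 a=0 c=0 e=1 f=1 clk=0
t6.Δ0 b=0 d=1 g=0 a=0 c=0 e=1 f=1 clk=0
t6.Δ1 b=0 d=1 g=0 a=0 c=0 e=1 f=1 clk=1
t6.Δ2 b=0 d=1 g=0 a=0 c=0 e=0 f=1 clk=1
t6.Δ3 b=0 d=1 g=0 a=0 c=0 e=0 f=0 clk=1
t6.Δ4 b=0 d=1 g=0 a=0 c=1 e=0 f=0 clk=1
t6.Δ5 b=0 d=1 g=1 a=0 c=1 e=0 f=0 clk=1
t7.Δ0 b=0 d=1 g=1 a=0 c=1 e=0 f=0 clk=1
t7.Δ1 b=0 d=1 g=1 a=0 c=1 e=0 f=0 clk=0
t8.Δ0 b=0 d=1 g=1 a=0 c=1 e=0 f=0 clk=0
t8.Δ1 b=0 d=1 g=1 a=0 c=1 e=0 f=0 clk=1
t8.Δ2 b=0 d=1 g=1 a=0 c=1 e=1 f=0 clk=1
t8.Δ3 b=0 d=1 g=1 a=0 c=1 e=1 f=1 clk=1
t8.Δ4 b=0 d=1 g=1 a=0 c=0 e=1 f=1 clk=1
t8.Δ5 b=0 d=1 g=0 a=0 c=0 e=1 f=1 clk=1
t9.Δ0 b=0 d=1 g=0 a=0 c=0 e=1 f=1 clk=1
t9.Δ1 b=0 d=1 g=0 a=0 c=0 e=1 f=1 clk=0
t10.Δ0 b=0 d=1 g=0 a=0 c=0 e=1 f=1 clk=0
t10.Δ1 b=0 d=1 g=0 a=0 c=0 e=1 f=1 clk=1
t10.Δ2 b=0 d=1 g=0 a=0 c=0 e=0 f=1 clk=1
t10.Δ3 b=0 d=1 g=0 a=0 c=0 e=0 f=0 clk=1
t10.Δ4 b=0 d=1 g=0 a=0 c=1 e=0 f=0 clk=1
t10.Δ5 b=0 d=1 g=1 a=0 c=1 e=0 f=0 clk=1
t11.Δ0 b=0 d=1 g=1 a=0 c=1 e=0 f=0 clk=1
t11.Δ1 b=0 d=1 g=1 a=0 c=1 e=0 f=0 clk=0
t12.Δ0 b=0 d=1 g=1 a=0 c=1 e=0 f=0 clk=0
t12.Δ1 b=0 d=1 g=1 a=0 c=1 e=0 f=0 clk=1
t12.Δ2 b=0 d=1 g=1 a=0 c=1 e=1 f=0 clk=1
t12.Δ3 b=0 d=1 g=1 a=0 c=1 e=1 f=1 clk=1
t12.Δ4 b=0 d=1 g=1 a=0 c=0 e=1 f=1 clk=1
t12.Δ5 b=0 d=1 g=0 a=0 c=0 e=1 f=1 clk=1
t13.Δ0 b=0 d=1 g=0 a=0 c=0 e=1 f=1 clk=1
t13.Δ1 b=0 d=1 g=0 a=0 c=0 e=1 f=1 clk=0
t14.Δ0 b=0 d=1 g=0 a=0 c=0 e=1 f=1 clk=0
t14.Δ1 b=0 d=1 g=0 a=0 c=0 e=1 f=1 clk=1
t14.Δ2 b=0 d=1 g=0 a=0 c=0 e=0 f=1 clk=1
t14.Δ3 b=0 d=1 g=0 a=0 c=0 e=0 f=0 clk=1
t14.Δ4 b=0 d=1 g=0 a=0 c=1 e=0 f=0 clk=1
t14.Δ5 b=0 d=1 g=1 a=0 c=1 e=0 f=0 clk=1
t15.Δ0 b=0 d=1 g=1 a=0 c=1 e=0 f=0 clk=1
t15.Δ1 b=0 d=1 g=1 a=0 c=1 e=0 f=0 clk=0
t16.Δ0 b=0 d=1 g=1 a=0 c=1 e=0 f=0 clk=0
t16.Δ1 b=0 d=1 g=1 a=0 c=1 e=0 f=0 clk=1
t16.Δ2 b=0 d=1 g=1 a=0 c=1 e=1 f=0 clk=1
t16.Δ3 b=0 d=1 g=1 a=0 c=1 e=1 f=1 clk=1
t16.Δ4 b=0 d=1 g=1 a=0 c=0 e=1 f=1 clk=1
t16.Δ5 b=0 d=1 g=0 a=0 c=0 e=1 f=1 clk=1
t17.Δ0 b=0 d=1 g=0 a=0 c=0 e=1 f=1 clk=1
t17.Δ1 b=0 d=1 g=0 a=0 c=0 e=1 f=1 clk=0
t18.Δ0 b=0 d=1 g=0 a=0 c=0 e=1 f=1 clk=0
t18.Δ1 b=0 d=1 g=0 a=0 c=0 e=1 f=1 clk=1
t18.Δ2 b=0 d=1 g=0 a=0 c=0 e=0 f=1 clk=1
t18.Δ3 b=0 d=1 g=0 a=0 c=0 e=0 f=0 clk=1
t18.Δ4 b=0 d=1 g=0 a=0 c=1 e=0 f=0 clk=1
t18.Δ5 b=0 d=1 g=1 a=0 c=1 e=0 f=0 clk=1
t19.Δ0 b=0 d=1 g=1 a=0 c=1 e=0 f=0 clk=1
t19.Δ1 b=0 d=1 g=1 a=0 c=1 e=0 f=0 clk=0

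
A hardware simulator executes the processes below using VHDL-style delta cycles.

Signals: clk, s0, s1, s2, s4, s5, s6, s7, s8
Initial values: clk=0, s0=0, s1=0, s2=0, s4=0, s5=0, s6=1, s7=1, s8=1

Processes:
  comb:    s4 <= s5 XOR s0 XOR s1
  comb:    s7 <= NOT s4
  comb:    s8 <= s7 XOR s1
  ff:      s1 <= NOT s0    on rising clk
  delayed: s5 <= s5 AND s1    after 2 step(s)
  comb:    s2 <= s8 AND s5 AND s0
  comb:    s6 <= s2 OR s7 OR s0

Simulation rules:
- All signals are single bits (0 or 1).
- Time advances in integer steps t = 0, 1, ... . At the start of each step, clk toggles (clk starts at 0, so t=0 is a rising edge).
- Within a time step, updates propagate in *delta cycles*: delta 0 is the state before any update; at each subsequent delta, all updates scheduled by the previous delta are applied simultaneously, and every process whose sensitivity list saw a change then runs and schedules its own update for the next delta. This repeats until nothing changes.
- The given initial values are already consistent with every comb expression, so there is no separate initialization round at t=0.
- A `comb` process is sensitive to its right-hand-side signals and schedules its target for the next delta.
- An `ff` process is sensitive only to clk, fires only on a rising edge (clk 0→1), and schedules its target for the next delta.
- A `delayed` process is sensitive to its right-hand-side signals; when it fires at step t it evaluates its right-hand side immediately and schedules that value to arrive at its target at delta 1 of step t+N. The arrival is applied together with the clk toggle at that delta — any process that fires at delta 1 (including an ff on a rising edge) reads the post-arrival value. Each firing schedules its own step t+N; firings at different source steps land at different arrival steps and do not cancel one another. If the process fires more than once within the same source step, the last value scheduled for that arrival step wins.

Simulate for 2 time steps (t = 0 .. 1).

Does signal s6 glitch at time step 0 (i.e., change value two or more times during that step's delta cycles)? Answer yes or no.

t=0 Δ0: s5=0 s8=1 s1=0 s4=0 s0=0 s7=1 clk=0 s2=0 s6=1
  Δ1: clk:0→1
  Δ2: s1:0→1
  Δ3: s8:1→0, s4:0→1
  Δ4: s7:1→0
  Δ5: s8:0→1, s6:1→0
  (5Δ to stable)
t=1 Δ0: s5=0 s8=1 s1=1 s4=1 s0=0 s7=0 clk=1 s2=0 s6=0
  Δ1: clk:1→0
  (1Δ to stable)

no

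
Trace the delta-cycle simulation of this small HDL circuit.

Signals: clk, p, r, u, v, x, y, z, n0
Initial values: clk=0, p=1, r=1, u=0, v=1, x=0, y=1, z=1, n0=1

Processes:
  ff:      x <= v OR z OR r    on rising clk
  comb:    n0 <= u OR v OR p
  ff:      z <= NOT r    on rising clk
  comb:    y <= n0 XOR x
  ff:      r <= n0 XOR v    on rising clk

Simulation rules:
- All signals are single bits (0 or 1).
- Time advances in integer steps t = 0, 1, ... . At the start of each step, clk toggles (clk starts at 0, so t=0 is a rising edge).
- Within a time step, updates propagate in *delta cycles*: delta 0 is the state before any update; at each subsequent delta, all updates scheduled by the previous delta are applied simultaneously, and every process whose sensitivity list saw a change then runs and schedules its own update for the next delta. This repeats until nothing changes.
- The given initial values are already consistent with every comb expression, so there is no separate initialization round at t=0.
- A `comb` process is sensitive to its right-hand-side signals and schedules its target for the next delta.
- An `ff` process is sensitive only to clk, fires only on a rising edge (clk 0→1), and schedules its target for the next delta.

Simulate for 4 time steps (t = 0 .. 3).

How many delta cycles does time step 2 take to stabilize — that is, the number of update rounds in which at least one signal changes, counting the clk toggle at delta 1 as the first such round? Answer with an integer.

2

t0.Δ0 v=1 n0=1 z=1 p=1 u=0 x=0 clk=0 r=1 y=1
t0.Δ1 v=1 n0=1 z=1 p=1 u=0 x=0 clk=1 r=1 y=1
t0.Δ2 v=1 n0=1 z=0 p=1 u=0 x=1 clk=1 r=0 y=1
t0.Δ3 v=1 n0=1 z=0 p=1 u=0 x=1 clk=1 r=0 y=0
t1.Δ0 v=1 n0=1 z=0 p=1 u=0 x=1 clk=1 r=0 y=0
t1.Δ1 v=1 n0=1 z=0 p=1 u=0 x=1 clk=0 r=0 y=0
t2.Δ0 v=1 n0=1 z=0 p=1 u=0 x=1 clk=0 r=0 y=0
t2.Δ1 v=1 n0=1 z=0 p=1 u=0 x=1 clk=1 r=0 y=0
t2.Δ2 v=1 n0=1 z=1 p=1 u=0 x=1 clk=1 r=0 y=0
t3.Δ0 v=1 n0=1 z=1 p=1 u=0 x=1 clk=1 r=0 y=0
t3.Δ1 v=1 n0=1 z=1 p=1 u=0 x=1 clk=0 r=0 y=0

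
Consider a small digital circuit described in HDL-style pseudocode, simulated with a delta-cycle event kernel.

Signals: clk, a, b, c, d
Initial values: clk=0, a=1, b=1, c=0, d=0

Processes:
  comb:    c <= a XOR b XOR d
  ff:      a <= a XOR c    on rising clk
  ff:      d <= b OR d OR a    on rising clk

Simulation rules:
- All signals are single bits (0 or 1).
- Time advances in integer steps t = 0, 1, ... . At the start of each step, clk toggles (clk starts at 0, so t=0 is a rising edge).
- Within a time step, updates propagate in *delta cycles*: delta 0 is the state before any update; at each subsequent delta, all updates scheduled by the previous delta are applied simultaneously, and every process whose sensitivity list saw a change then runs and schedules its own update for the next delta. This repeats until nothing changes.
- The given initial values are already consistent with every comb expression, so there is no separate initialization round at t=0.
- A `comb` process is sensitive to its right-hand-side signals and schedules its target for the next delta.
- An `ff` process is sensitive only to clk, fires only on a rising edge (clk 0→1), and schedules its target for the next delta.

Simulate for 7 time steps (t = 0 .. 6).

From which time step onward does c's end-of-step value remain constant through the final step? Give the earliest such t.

2

[bits: b,a,clk,d,c]
t=0: Δ0=11000 Δ1=11100 Δ2=11110 Δ3=11111 | 3Δ
t=1: Δ0=11111 Δ1=11011 | 1Δ
t=2: Δ0=11011 Δ1=11111 Δ2=10111 Δ3=10110 | 3Δ
t=3: Δ0=10110 Δ1=10010 | 1Δ
t=4: Δ0=10010 Δ1=10110 | 1Δ
t=5: Δ0=10110 Δ1=10010 | 1Δ
t=6: Δ0=10010 Δ1=10110 | 1Δ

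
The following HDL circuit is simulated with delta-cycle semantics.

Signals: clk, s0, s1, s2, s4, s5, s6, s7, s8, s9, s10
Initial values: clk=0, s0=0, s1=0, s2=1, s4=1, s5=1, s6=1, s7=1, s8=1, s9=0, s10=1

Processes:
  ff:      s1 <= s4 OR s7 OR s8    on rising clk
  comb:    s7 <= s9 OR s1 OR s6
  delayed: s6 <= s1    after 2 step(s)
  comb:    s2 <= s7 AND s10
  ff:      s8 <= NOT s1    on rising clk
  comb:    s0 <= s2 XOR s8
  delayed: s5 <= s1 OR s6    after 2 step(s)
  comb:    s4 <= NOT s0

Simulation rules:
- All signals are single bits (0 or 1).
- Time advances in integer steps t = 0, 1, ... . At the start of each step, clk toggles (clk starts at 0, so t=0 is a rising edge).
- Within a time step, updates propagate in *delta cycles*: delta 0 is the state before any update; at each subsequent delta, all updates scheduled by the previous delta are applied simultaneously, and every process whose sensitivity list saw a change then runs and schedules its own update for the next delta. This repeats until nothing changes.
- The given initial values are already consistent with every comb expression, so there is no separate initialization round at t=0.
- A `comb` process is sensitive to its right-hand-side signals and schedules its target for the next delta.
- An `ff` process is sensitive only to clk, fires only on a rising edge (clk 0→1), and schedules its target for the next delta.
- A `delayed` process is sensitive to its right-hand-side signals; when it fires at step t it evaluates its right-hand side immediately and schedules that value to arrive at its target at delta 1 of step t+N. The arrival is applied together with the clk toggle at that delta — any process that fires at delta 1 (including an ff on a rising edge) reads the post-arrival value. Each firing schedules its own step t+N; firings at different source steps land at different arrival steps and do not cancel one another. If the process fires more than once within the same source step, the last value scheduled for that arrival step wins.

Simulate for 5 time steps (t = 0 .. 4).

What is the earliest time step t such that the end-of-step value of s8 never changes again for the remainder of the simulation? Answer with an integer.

2

t0.Δ0 clk=0 s10=1 s7=1 s0=0 s2=1 s1=0 s8=1 s4=1 s6=1 s9=0 s5=1
t0.Δ1 clk=1 s10=1 s7=1 s0=0 s2=1 s1=0 s8=1 s4=1 s6=1 s9=0 s5=1
t0.Δ2 clk=1 s10=1 s7=1 s0=0 s2=1 s1=1 s8=1 s4=1 s6=1 s9=0 s5=1
t1.Δ0 clk=1 s10=1 s7=1 s0=0 s2=1 s1=1 s8=1 s4=1 s6=1 s9=0 s5=1
t1.Δ1 clk=0 s10=1 s7=1 s0=0 s2=1 s1=1 s8=1 s4=1 s6=1 s9=0 s5=1
t2.Δ0 clk=0 s10=1 s7=1 s0=0 s2=1 s1=1 s8=1 s4=1 s6=1 s9=0 s5=1
t2.Δ1 clk=1 s10=1 s7=1 s0=0 s2=1 s1=1 s8=1 s4=1 s6=1 s9=0 s5=1
t2.Δ2 clk=1 s10=1 s7=1 s0=0 s2=1 s1=1 s8=0 s4=1 s6=1 s9=0 s5=1
t2.Δ3 clk=1 s10=1 s7=1 s0=1 s2=1 s1=1 s8=0 s4=1 s6=1 s9=0 s5=1
t2.Δ4 clk=1 s10=1 s7=1 s0=1 s2=1 s1=1 s8=0 s4=0 s6=1 s9=0 s5=1
t3.Δ0 clk=1 s10=1 s7=1 s0=1 s2=1 s1=1 s8=0 s4=0 s6=1 s9=0 s5=1
t3.Δ1 clk=0 s10=1 s7=1 s0=1 s2=1 s1=1 s8=0 s4=0 s6=1 s9=0 s5=1
t4.Δ0 clk=0 s10=1 s7=1 s0=1 s2=1 s1=1 s8=0 s4=0 s6=1 s9=0 s5=1
t4.Δ1 clk=1 s10=1 s7=1 s0=1 s2=1 s1=1 s8=0 s4=0 s6=1 s9=0 s5=1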